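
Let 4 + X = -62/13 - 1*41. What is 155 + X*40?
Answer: -23865/13 ≈ -1835.8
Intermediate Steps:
X = -647/13 (X = -4 + (-62/13 - 1*41) = -4 + (-62*1/13 - 41) = -4 + (-62/13 - 41) = -4 - 595/13 = -647/13 ≈ -49.769)
155 + X*40 = 155 - 647/13*40 = 155 - 25880/13 = -23865/13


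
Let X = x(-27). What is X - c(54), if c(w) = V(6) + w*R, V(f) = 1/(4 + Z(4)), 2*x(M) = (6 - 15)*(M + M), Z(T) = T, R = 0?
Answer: 1943/8 ≈ 242.88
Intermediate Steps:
x(M) = -9*M (x(M) = ((6 - 15)*(M + M))/2 = (-18*M)/2 = -9*M)
V(f) = 1/8 (V(f) = 1/(4 + 4) = 1/8)
X = 243 (X = -9*(-27) = 243)
c(w) = 1/8 (c(w) = 1/8 + w*0 = 1/8 + 0 = 1/8)
X - c(54) = 243 - 1*1/8 = 243 - 1/8 = 1943/8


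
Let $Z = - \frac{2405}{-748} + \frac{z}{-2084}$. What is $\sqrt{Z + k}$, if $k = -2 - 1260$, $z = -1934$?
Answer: $\frac{7 i \sqrt{974661364259}}{194854} \approx 35.466 i$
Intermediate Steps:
$k = -1262$ ($k = -2 - 1260 = -1262$)
$Z = \frac{1614663}{389708}$ ($Z = - \frac{2405}{-748} - \frac{1934}{-2084} = \left(-2405\right) \left(- \frac{1}{748}\right) - - \frac{967}{1042} = \frac{2405}{748} + \frac{967}{1042} = \frac{1614663}{389708} \approx 4.1433$)
$\sqrt{Z + k} = \sqrt{\frac{1614663}{389708} - 1262} = \sqrt{- \frac{490196833}{389708}} = \frac{7 i \sqrt{974661364259}}{194854}$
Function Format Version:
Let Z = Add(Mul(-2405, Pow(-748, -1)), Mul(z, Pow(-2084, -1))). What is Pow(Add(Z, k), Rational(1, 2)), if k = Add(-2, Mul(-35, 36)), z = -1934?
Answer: Mul(Rational(7, 194854), I, Pow(974661364259, Rational(1, 2))) ≈ Mul(35.466, I)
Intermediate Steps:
k = -1262 (k = Add(-2, -1260) = -1262)
Z = Rational(1614663, 389708) (Z = Add(Mul(-2405, Pow(-748, -1)), Mul(-1934, Pow(-2084, -1))) = Add(Mul(-2405, Rational(-1, 748)), Mul(-1934, Rational(-1, 2084))) = Add(Rational(2405, 748), Rational(967, 1042)) = Rational(1614663, 389708) ≈ 4.1433)
Pow(Add(Z, k), Rational(1, 2)) = Pow(Add(Rational(1614663, 389708), -1262), Rational(1, 2)) = Pow(Rational(-490196833, 389708), Rational(1, 2)) = Mul(Rational(7, 194854), I, Pow(974661364259, Rational(1, 2)))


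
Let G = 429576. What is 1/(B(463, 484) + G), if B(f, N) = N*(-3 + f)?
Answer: 1/652216 ≈ 1.5332e-6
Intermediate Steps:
1/(B(463, 484) + G) = 1/(484*(-3 + 463) + 429576) = 1/(484*460 + 429576) = 1/(222640 + 429576) = 1/652216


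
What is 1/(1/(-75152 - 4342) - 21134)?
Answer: -79494/1680026197 ≈ -4.7317e-5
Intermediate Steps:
1/(1/(-75152 - 4342) - 21134) = 1/(1/(-79494) - 21134) = 1/(-1/79494 - 21134) = 1/(-1680026197/79494) = -79494/1680026197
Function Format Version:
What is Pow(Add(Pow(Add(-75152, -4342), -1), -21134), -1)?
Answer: Rational(-79494, 1680026197) ≈ -4.7317e-5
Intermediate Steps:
Pow(Add(Pow(Add(-75152, -4342), -1), -21134), -1) = Pow(Add(Pow(-79494, -1), -21134), -1) = Pow(Add(Rational(-1, 79494), -21134), -1) = Pow(Rational(-1680026197, 79494), -1) = Rational(-79494, 1680026197)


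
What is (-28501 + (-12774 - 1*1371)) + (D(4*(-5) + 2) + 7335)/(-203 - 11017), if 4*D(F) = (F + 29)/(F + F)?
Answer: -68903345509/1615680 ≈ -42647.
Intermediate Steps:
D(F) = (29 + F)/(8*F) (D(F) = ((F + 29)/(F + F))/4 = ((29 + F)/((2*F)))/4 = ((29 + F)*(1/(2*F)))/4 = ((29 + F)/(2*F))/4 = (29 + F)/(8*F))
(-28501 + (-12774 - 1*1371)) + (D(4*(-5) + 2) + 7335)/(-203 - 11017) = (-28501 + (-12774 - 1*1371)) + ((29 + (4*(-5) + 2))/(8*(4*(-5) + 2)) + 7335)/(-203 - 11017) = (-28501 + (-12774 - 1371)) + ((29 + (-20 + 2))/(8*(-20 + 2)) + 7335)/(-11220) = (-28501 - 14145) + ((⅛)*(29 - 18)/(-18) + 7335)*(-1/11220) = -42646 + ((⅛)*(-1/18)*11 + 7335)*(-1/11220) = -42646 + (-11/144 + 7335)*(-1/11220) = -42646 + (1056229/144)*(-1/11220) = -42646 - 1056229/1615680 = -68903345509/1615680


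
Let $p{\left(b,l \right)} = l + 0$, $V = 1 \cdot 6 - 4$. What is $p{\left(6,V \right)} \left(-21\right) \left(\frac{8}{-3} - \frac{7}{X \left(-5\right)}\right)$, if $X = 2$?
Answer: $\frac{413}{5} \approx 82.6$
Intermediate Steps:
$V = 2$ ($V = 6 - 4 = 2$)
$p{\left(b,l \right)} = l$
$p{\left(6,V \right)} \left(-21\right) \left(\frac{8}{-3} - \frac{7}{X \left(-5\right)}\right) = 2 \left(-21\right) \left(\frac{8}{-3} - \frac{7}{2 \left(-5\right)}\right) = - 42 \left(8 \left(- \frac{1}{3}\right) - \frac{7}{-10}\right) = - 42 \left(- \frac{8}{3} - - \frac{7}{10}\right) = - 42 \left(- \frac{8}{3} + \frac{7}{10}\right) = \left(-42\right) \left(- \frac{59}{30}\right) = \frac{413}{5}$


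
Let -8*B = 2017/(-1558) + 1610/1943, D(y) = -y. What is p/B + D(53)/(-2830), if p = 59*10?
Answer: 40436121338903/3992142330 ≈ 10129.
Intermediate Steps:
p = 590
B = 1410651/24217552 (B = -(2017/(-1558) + 1610/1943)/8 = -(2017*(-1/1558) + 1610*(1/1943))/8 = -(-2017/1558 + 1610/1943)/8 = -1/8*(-1410651/3027194) = 1410651/24217552 ≈ 0.058249)
p/B + D(53)/(-2830) = 590/(1410651/24217552) - 1*53/(-2830) = 590*(24217552/1410651) - 53*(-1/2830) = 14288355680/1410651 + 53/2830 = 40436121338903/3992142330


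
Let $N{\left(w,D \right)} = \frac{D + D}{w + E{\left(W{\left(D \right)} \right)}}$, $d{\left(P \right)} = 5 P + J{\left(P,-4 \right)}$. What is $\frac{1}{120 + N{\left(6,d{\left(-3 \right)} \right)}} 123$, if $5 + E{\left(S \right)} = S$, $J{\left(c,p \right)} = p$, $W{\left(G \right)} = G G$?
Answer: $\frac{22263}{21701} \approx 1.0259$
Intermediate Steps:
$W{\left(G \right)} = G^{2}$
$E{\left(S \right)} = -5 + S$
$d{\left(P \right)} = -4 + 5 P$ ($d{\left(P \right)} = 5 P - 4 = -4 + 5 P$)
$N{\left(w,D \right)} = \frac{2 D}{-5 + w + D^{2}}$ ($N{\left(w,D \right)} = \frac{D + D}{w + \left(-5 + D^{2}\right)} = \frac{2 D}{-5 + w + D^{2}}$)
$\frac{1}{120 + N{\left(6,d{\left(-3 \right)} \right)}} 123 = \frac{1}{120 + \frac{2 \left(-4 + 5 \left(-3\right)\right)}{-5 + 6 + \left(-4 + 5 \left(-3\right)\right)^{2}}} \cdot 123 = \frac{1}{120 + \frac{2 \left(-4 - 15\right)}{-5 + 6 + \left(-4 - 15\right)^{2}}} \cdot 123 = \frac{1}{120 + 2 \left(-19\right) \frac{1}{-5 + 6 + \left(-19\right)^{2}}} \cdot 123 = \frac{1}{120 + 2 \left(-19\right) \frac{1}{-5 + 6 + 361}} \cdot 123 = \frac{1}{120 + 2 \left(-19\right) \frac{1}{362}} \cdot 123 = \frac{1}{120 - \frac{19}{181}} \cdot 123 = \frac{1}{\frac{21701}{181}} \cdot 123 = \frac{181}{21701} \cdot 123 = \frac{22263}{21701}$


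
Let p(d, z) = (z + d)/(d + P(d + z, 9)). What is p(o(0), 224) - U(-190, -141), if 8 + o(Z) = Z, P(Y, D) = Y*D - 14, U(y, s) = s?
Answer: 135609/961 ≈ 141.11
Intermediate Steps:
P(Y, D) = -14 + D*Y (P(Y, D) = D*Y - 14 = -14 + D*Y)
o(Z) = -8 + Z
p(d, z) = (d + z)/(-14 + 9*z + 10*d) (p(d, z) = (z + d)/(d + (-14 + 9*(d + z))) = (d + z)/(d + (-14 + (9*d + 9*z))) = (d + z)/(d + (-14 + 9*d + 9*z)) = (d + z)/(-14 + 9*z + 10*d))
p(o(0), 224) - U(-190, -141) = ((-8 + 0) + 224)/(-14 + 9*224 + 10*(-8 + 0)) - 1*(-141) = (-8 + 224)/(-14 + 2016 + 10*(-8)) + 141 = 216/(-14 + 2016 - 80) + 141 = 216/1922 + 141 = (1/1922)*216 + 141 = 108/961 + 141 = 135609/961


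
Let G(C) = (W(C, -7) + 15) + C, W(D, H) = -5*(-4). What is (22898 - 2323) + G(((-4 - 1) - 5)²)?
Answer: 20710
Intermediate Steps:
W(D, H) = 20
G(C) = 35 + C (G(C) = (20 + 15) + C = 35 + C)
(22898 - 2323) + G(((-4 - 1) - 5)²) = (22898 - 2323) + (35 + ((-4 - 1) - 5)²) = 20575 + (35 + (-5 - 5)²) = 20575 + (35 + (-10)²) = 20575 + (35 + 100) = 20575 + 135 = 20710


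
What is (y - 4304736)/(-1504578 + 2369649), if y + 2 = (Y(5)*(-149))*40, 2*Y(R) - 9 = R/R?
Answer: -1444846/288357 ≈ -5.0106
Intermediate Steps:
Y(R) = 5 (Y(R) = 9/2 + (R/R)/2 = 9/2 + (½)*1 = 9/2 + ½ = 5)
y = -29802 (y = -2 + (5*(-149))*40 = -2 - 745*40 = -2 - 29800 = -29802)
(y - 4304736)/(-1504578 + 2369649) = (-29802 - 4304736)/(-1504578 + 2369649) = -4334538/865071 = -4334538*1/865071 = -1444846/288357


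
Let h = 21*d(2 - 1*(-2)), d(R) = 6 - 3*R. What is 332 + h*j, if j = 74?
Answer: -8992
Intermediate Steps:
h = -126 (h = 21*(6 - 3*(2 - 1*(-2))) = 21*(6 - 3*(2 + 2)) = 21*(6 - 3*4) = 21*(6 - 12) = 21*(-6) = -126)
332 + h*j = 332 - 126*74 = 332 - 9324 = -8992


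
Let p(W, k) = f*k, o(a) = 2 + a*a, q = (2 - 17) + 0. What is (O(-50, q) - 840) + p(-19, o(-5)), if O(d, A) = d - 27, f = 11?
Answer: -620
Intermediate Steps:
q = -15 (q = -15 + 0 = -15)
O(d, A) = -27 + d
o(a) = 2 + a²
p(W, k) = 11*k
(O(-50, q) - 840) + p(-19, o(-5)) = ((-27 - 50) - 840) + 11*(2 + (-5)²) = (-77 - 840) + 11*(2 + 25) = -917 + 11*27 = -917 + 297 = -620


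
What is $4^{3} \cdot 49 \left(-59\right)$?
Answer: $-185024$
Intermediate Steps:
$4^{3} \cdot 49 \left(-59\right) = 64 \cdot 49 \left(-59\right) = 3136 \left(-59\right) = -185024$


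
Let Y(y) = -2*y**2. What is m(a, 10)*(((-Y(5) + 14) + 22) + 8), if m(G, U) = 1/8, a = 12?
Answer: 47/4 ≈ 11.750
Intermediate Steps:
m(G, U) = 1/8
m(a, 10)*(((-Y(5) + 14) + 22) + 8) = (((-(-2)*5**2 + 14) + 22) + 8)/8 = (((-(-2)*25 + 14) + 22) + 8)/8 = (((-1*(-50) + 14) + 22) + 8)/8 = (((50 + 14) + 22) + 8)/8 = ((64 + 22) + 8)/8 = (86 + 8)/8 = (1/8)*94 = 47/4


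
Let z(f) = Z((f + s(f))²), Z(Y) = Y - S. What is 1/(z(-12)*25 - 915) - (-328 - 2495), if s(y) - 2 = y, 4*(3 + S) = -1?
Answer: 127218499/45065 ≈ 2823.0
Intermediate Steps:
S = -13/4 (S = -3 + (¼)*(-1) = -3 - ¼ = -13/4 ≈ -3.2500)
s(y) = 2 + y
Z(Y) = 13/4 + Y (Z(Y) = Y - 1*(-13/4) = Y + 13/4 = 13/4 + Y)
z(f) = 13/4 + (2 + 2*f)² (z(f) = 13/4 + (f + (2 + f))² = 13/4 + (2 + 2*f)²)
1/(z(-12)*25 - 915) - (-328 - 2495) = 1/((13/4 + 4*(1 - 12)²)*25 - 915) - (-328 - 2495) = 1/((13/4 + 4*(-11)²)*25 - 915) - 1*(-2823) = 1/((13/4 + 4*121)*25 - 915) + 2823 = 1/((13/4 + 484)*25 - 915) + 2823 = 1/((1949/4)*25 - 915) + 2823 = 1/(48725/4 - 915) + 2823 = 1/(45065/4) + 2823 = 4/45065 + 2823 = 127218499/45065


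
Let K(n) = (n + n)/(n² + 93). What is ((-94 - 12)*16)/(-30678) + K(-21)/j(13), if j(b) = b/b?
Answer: -31901/1365171 ≈ -0.023368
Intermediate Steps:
j(b) = 1
K(n) = 2*n/(93 + n²) (K(n) = (2*n)/(93 + n²) = 2*n/(93 + n²))
((-94 - 12)*16)/(-30678) + K(-21)/j(13) = ((-94 - 12)*16)/(-30678) + (2*(-21)/(93 + (-21)²))/1 = -106*16*(-1/30678) + (2*(-21)/(93 + 441))*1 = -1696*(-1/30678) + (2*(-21)/534)*1 = 848/15339 + (2*(-21)*(1/534))*1 = 848/15339 - 7/89*1 = 848/15339 - 7/89 = -31901/1365171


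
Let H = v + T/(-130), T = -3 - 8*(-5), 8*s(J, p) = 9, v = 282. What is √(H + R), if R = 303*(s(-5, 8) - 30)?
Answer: I*√572396890/260 ≈ 92.019*I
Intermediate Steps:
s(J, p) = 9/8 (s(J, p) = (⅛)*9 = 9/8)
T = 37 (T = -3 + 40 = 37)
R = -69993/8 (R = 303*(9/8 - 30) = 303*(-231/8) = -69993/8 ≈ -8749.1)
H = 36623/130 (H = 282 + 37/(-130) = 282 + 37*(-1/130) = 282 - 37/130 = 36623/130 ≈ 281.72)
√(H + R) = √(36623/130 - 69993/8) = √(-4403053/520) = I*√572396890/260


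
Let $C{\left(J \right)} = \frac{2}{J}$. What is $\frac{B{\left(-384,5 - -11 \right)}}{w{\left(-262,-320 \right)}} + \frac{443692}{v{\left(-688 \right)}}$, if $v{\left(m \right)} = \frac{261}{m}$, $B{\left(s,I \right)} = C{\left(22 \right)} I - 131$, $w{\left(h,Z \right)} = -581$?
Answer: $- \frac{1950916901611}{1668051} \approx -1.1696 \cdot 10^{6}$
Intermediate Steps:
$B{\left(s,I \right)} = -131 + \frac{I}{11}$ ($B{\left(s,I \right)} = \frac{2}{22} I - 131 = 2 \cdot \frac{1}{22} I - 131 = \frac{I}{11} - 131 = -131 + \frac{I}{11}$)
$\frac{B{\left(-384,5 - -11 \right)}}{w{\left(-262,-320 \right)}} + \frac{443692}{v{\left(-688 \right)}} = \frac{-131 + \frac{5 - -11}{11}}{-581} + \frac{443692}{261 \frac{1}{-688}} = \left(-131 + \frac{5 + 11}{11}\right) \left(- \frac{1}{581}\right) + \frac{443692}{261 \left(- \frac{1}{688}\right)} = \left(-131 + \frac{1}{11} \cdot 16\right) \left(- \frac{1}{581}\right) + \frac{443692}{- \frac{261}{688}} = \left(-131 + \frac{16}{11}\right) \left(- \frac{1}{581}\right) + 443692 \left(- \frac{688}{261}\right) = \left(- \frac{1425}{11}\right) \left(- \frac{1}{581}\right) - \frac{305260096}{261} = \frac{1425}{6391} - \frac{305260096}{261} = - \frac{1950916901611}{1668051}$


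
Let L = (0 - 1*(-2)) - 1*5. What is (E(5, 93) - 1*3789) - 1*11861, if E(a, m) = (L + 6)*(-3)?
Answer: -15659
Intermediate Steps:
L = -3 (L = (0 + 2) - 5 = 2 - 5 = -3)
E(a, m) = -9 (E(a, m) = (-3 + 6)*(-3) = 3*(-3) = -9)
(E(5, 93) - 1*3789) - 1*11861 = (-9 - 1*3789) - 1*11861 = (-9 - 3789) - 11861 = -3798 - 11861 = -15659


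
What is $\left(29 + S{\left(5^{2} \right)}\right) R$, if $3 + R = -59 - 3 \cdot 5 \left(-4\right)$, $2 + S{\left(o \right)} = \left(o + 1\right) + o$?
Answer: $-156$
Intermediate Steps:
$S{\left(o \right)} = -1 + 2 o$ ($S{\left(o \right)} = -2 + \left(\left(o + 1\right) + o\right) = -2 + \left(\left(1 + o\right) + o\right) = -2 + \left(1 + 2 o\right) = -1 + 2 o$)
$R = -2$ ($R = -3 - \left(59 + 3 \cdot 5 \left(-4\right)\right) = -3 - \left(59 + 15 \left(-4\right)\right) = -3 - -1 = -3 + \left(-59 + 60\right) = -3 + 1 = -2$)
$\left(29 + S{\left(5^{2} \right)}\right) R = \left(29 - \left(1 - 2 \cdot 5^{2}\right)\right) \left(-2\right) = \left(29 + \left(-1 + 2 \cdot 25\right)\right) \left(-2\right) = \left(29 + \left(-1 + 50\right)\right) \left(-2\right) = \left(29 + 49\right) \left(-2\right) = 78 \left(-2\right) = -156$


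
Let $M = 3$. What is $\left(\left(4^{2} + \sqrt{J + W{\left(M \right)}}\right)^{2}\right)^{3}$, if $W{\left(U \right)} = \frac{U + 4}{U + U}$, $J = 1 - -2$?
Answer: $\frac{4523030281}{216} + \frac{16586140 \sqrt{6}}{3} \approx 3.4482 \cdot 10^{7}$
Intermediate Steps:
$J = 3$ ($J = 1 + 2 = 3$)
$W{\left(U \right)} = \frac{4 + U}{2 U}$
$\left(\left(4^{2} + \sqrt{J + W{\left(M \right)}}\right)^{2}\right)^{3} = \left(\left(4^{2} + \sqrt{3 + \frac{4 + 3}{2 \cdot 3}}\right)^{2}\right)^{3} = \left(\left(16 + \sqrt{3 + \frac{1}{2} \cdot \frac{1}{3} \cdot 7}\right)^{2}\right)^{3} = \left(\left(16 + \sqrt{3 + \frac{7}{6}}\right)^{2}\right)^{3} = \left(\left(16 + \sqrt{\frac{25}{6}}\right)^{2}\right)^{3} = \left(\left(16 + \frac{5 \sqrt{6}}{6}\right)^{2}\right)^{3} = \left(16 + \frac{5 \sqrt{6}}{6}\right)^{6}$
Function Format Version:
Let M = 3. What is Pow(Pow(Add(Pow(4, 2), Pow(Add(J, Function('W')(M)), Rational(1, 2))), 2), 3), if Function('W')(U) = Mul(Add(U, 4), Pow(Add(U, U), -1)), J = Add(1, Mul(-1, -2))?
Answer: Add(Rational(4523030281, 216), Mul(Rational(16586140, 3), Pow(6, Rational(1, 2)))) ≈ 3.4482e+7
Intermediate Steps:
J = 3 (J = Add(1, 2) = 3)
Function('W')(U) = Mul(Rational(1, 2), Pow(U, -1), Add(4, U)) (Function('W')(U) = Mul(Add(4, U), Pow(Mul(2, U), -1)) = Mul(Add(4, U), Mul(Rational(1, 2), Pow(U, -1))) = Mul(Rational(1, 2), Pow(U, -1), Add(4, U)))
Pow(Pow(Add(Pow(4, 2), Pow(Add(J, Function('W')(M)), Rational(1, 2))), 2), 3) = Pow(Pow(Add(Pow(4, 2), Pow(Add(3, Mul(Rational(1, 2), Pow(3, -1), Add(4, 3))), Rational(1, 2))), 2), 3) = Pow(Pow(Add(16, Pow(Add(3, Mul(Rational(1, 2), Rational(1, 3), 7)), Rational(1, 2))), 2), 3) = Pow(Pow(Add(16, Pow(Add(3, Rational(7, 6)), Rational(1, 2))), 2), 3) = Pow(Pow(Add(16, Pow(Rational(25, 6), Rational(1, 2))), 2), 3) = Pow(Pow(Add(16, Mul(Rational(5, 6), Pow(6, Rational(1, 2)))), 2), 3) = Pow(Add(16, Mul(Rational(5, 6), Pow(6, Rational(1, 2)))), 6)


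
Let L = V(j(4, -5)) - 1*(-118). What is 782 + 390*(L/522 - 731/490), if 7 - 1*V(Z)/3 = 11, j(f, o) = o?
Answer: 1190993/4263 ≈ 279.38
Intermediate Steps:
V(Z) = -12 (V(Z) = 21 - 3*11 = 21 - 33 = -12)
L = 106 (L = -12 - 1*(-118) = -12 + 118 = 106)
782 + 390*(L/522 - 731/490) = 782 + 390*(106/522 - 731/490) = 782 + 390*(106*(1/522) - 731*1/490) = 782 + 390*(53/261 - 731/490) = 782 + 390*(-164821/127890) = 782 - 2142673/4263 = 1190993/4263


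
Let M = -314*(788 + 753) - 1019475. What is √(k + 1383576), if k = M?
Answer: I*√119773 ≈ 346.08*I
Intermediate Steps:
M = -1503349 (M = -314*1541 - 1019475 = -483874 - 1019475 = -1503349)
k = -1503349
√(k + 1383576) = √(-1503349 + 1383576) = √(-119773) = I*√119773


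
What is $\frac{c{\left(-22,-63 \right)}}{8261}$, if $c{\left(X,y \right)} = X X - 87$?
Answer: $\frac{397}{8261} \approx 0.048057$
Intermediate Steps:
$c{\left(X,y \right)} = -87 + X^{2}$ ($c{\left(X,y \right)} = X^{2} - 87 = -87 + X^{2}$)
$\frac{c{\left(-22,-63 \right)}}{8261} = \frac{-87 + \left(-22\right)^{2}}{8261} = \left(-87 + 484\right) \frac{1}{8261} = 397 \cdot \frac{1}{8261} = \frac{397}{8261}$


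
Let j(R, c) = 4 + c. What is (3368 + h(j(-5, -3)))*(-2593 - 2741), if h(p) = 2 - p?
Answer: -17970246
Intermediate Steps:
(3368 + h(j(-5, -3)))*(-2593 - 2741) = (3368 + (2 - (4 - 3)))*(-2593 - 2741) = (3368 + (2 - 1*1))*(-5334) = (3368 + (2 - 1))*(-5334) = (3368 + 1)*(-5334) = 3369*(-5334) = -17970246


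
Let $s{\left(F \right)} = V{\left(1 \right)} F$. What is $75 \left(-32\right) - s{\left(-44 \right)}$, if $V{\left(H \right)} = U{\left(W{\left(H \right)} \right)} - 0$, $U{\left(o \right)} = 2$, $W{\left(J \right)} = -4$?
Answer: $-2312$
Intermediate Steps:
$V{\left(H \right)} = 2$ ($V{\left(H \right)} = 2 - 0 = 2 + 0 = 2$)
$s{\left(F \right)} = 2 F$
$75 \left(-32\right) - s{\left(-44 \right)} = 75 \left(-32\right) - 2 \left(-44\right) = -2400 - -88 = -2400 + 88 = -2312$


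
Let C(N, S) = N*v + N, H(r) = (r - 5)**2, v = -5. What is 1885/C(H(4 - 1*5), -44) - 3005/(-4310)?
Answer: -769163/62064 ≈ -12.393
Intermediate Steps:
H(r) = (-5 + r)**2
C(N, S) = -4*N (C(N, S) = N*(-5) + N = -5*N + N = -4*N)
1885/C(H(4 - 1*5), -44) - 3005/(-4310) = 1885/((-4*(-5 + (4 - 1*5))**2)) - 3005/(-4310) = 1885/((-4*(-5 + (4 - 5))**2)) - 3005*(-1/4310) = 1885/((-4*(-5 - 1)**2)) + 601/862 = 1885/((-4*(-6)**2)) + 601/862 = 1885/((-4*36)) + 601/862 = 1885/(-144) + 601/862 = 1885*(-1/144) + 601/862 = -1885/144 + 601/862 = -769163/62064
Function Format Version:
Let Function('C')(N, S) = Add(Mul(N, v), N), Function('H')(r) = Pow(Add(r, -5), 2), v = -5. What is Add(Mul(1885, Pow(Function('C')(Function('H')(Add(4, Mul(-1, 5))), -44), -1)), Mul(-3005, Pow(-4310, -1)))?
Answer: Rational(-769163, 62064) ≈ -12.393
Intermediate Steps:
Function('H')(r) = Pow(Add(-5, r), 2)
Function('C')(N, S) = Mul(-4, N) (Function('C')(N, S) = Add(Mul(N, -5), N) = Add(Mul(-5, N), N) = Mul(-4, N))
Add(Mul(1885, Pow(Function('C')(Function('H')(Add(4, Mul(-1, 5))), -44), -1)), Mul(-3005, Pow(-4310, -1))) = Add(Mul(1885, Pow(Mul(-4, Pow(Add(-5, Add(4, Mul(-1, 5))), 2)), -1)), Mul(-3005, Pow(-4310, -1))) = Add(Mul(1885, Pow(Mul(-4, Pow(Add(-5, Add(4, -5)), 2)), -1)), Mul(-3005, Rational(-1, 4310))) = Add(Mul(1885, Pow(Mul(-4, Pow(Add(-5, -1), 2)), -1)), Rational(601, 862)) = Add(Mul(1885, Pow(Mul(-4, Pow(-6, 2)), -1)), Rational(601, 862)) = Add(Mul(1885, Pow(Mul(-4, 36), -1)), Rational(601, 862)) = Add(Mul(1885, Pow(-144, -1)), Rational(601, 862)) = Add(Mul(1885, Rational(-1, 144)), Rational(601, 862)) = Add(Rational(-1885, 144), Rational(601, 862)) = Rational(-769163, 62064)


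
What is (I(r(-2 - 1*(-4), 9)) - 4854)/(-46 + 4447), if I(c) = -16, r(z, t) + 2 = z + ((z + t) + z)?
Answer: -4870/4401 ≈ -1.1066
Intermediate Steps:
r(z, t) = -2 + t + 3*z (r(z, t) = -2 + (z + ((z + t) + z)) = -2 + (z + ((t + z) + z)) = -2 + (z + (t + 2*z)) = -2 + (t + 3*z) = -2 + t + 3*z)
(I(r(-2 - 1*(-4), 9)) - 4854)/(-46 + 4447) = (-16 - 4854)/(-46 + 4447) = -4870/4401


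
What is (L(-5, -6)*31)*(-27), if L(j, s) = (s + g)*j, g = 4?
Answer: -8370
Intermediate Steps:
L(j, s) = j*(4 + s) (L(j, s) = (s + 4)*j = (4 + s)*j = j*(4 + s))
(L(-5, -6)*31)*(-27) = (-5*(4 - 6)*31)*(-27) = (-5*(-2)*31)*(-27) = (10*31)*(-27) = 310*(-27) = -8370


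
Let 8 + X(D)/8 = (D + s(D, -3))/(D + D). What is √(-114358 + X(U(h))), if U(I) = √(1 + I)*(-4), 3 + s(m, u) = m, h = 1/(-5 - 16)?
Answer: √(-11441400 + 30*√105)/10 ≈ 338.25*I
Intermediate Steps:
h = -1/21 (h = 1/(-21) = -1/21 ≈ -0.047619)
s(m, u) = -3 + m
U(I) = -4*√(1 + I)
X(D) = -64 + 4*(-3 + 2*D)/D (X(D) = -64 + 8*((D + (-3 + D))/(D + D)) = -64 + 8*((-3 + 2*D)/((2*D))) = -64 + 8*((-3 + 2*D)*(1/(2*D))) = -64 + 8*((-3 + 2*D)/(2*D)) = -64 + 4*(-3 + 2*D)/D)
√(-114358 + X(U(h))) = √(-114358 + (-56 - 12*(-1/(4*√(1 - 1/21))))) = √(-114358 + (-56 - 12*(-√105/40))) = √(-114358 + (-56 - (-3)*√105/10)) = √(-114358 + (-56 + 3*√105/10)) = √(-114414 + 3*√105/10)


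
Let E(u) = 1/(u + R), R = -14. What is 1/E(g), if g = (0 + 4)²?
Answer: 2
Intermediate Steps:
g = 16 (g = 4² = 16)
E(u) = 1/(-14 + u) (E(u) = 1/(u - 14) = 1/(-14 + u))
1/E(g) = 1/(1/(-14 + 16)) = 1/(1/2) = 1/(½) = 2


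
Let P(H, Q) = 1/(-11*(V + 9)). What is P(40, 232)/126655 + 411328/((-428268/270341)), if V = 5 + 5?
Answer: -735883090933359307/2834159314965 ≈ -2.5965e+5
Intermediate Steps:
V = 10
P(H, Q) = -1/209 (P(H, Q) = 1/(-11*(10 + 9)) = 1/(-11*19) = 1/(-209) = -1/209)
P(40, 232)/126655 + 411328/((-428268/270341)) = -1/209/126655 + 411328/((-428268/270341)) = -1/209*1/126655 + 411328/((-428268*1/270341)) = -1/26470895 + 411328/(-428268/270341) = -1/26470895 + 411328*(-270341/428268) = -1/26470895 - 27799705712/107067 = -735883090933359307/2834159314965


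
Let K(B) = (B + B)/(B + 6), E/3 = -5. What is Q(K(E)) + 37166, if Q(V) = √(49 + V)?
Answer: 37166 + √471/3 ≈ 37173.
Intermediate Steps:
E = -15 (E = 3*(-5) = -15)
K(B) = 2*B/(6 + B) (K(B) = (2*B)/(6 + B) = 2*B/(6 + B))
Q(K(E)) + 37166 = √(49 + 2*(-15)/(6 - 15)) + 37166 = √(49 + 2*(-15)/(-9)) + 37166 = √(49 + 2*(-15)*(-⅑)) + 37166 = √(49 + 10/3) + 37166 = √(157/3) + 37166 = √471/3 + 37166 = 37166 + √471/3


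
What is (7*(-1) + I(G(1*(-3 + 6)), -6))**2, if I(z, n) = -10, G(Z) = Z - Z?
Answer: 289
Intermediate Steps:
G(Z) = 0
(7*(-1) + I(G(1*(-3 + 6)), -6))**2 = (7*(-1) - 10)**2 = (-7 - 10)**2 = (-17)**2 = 289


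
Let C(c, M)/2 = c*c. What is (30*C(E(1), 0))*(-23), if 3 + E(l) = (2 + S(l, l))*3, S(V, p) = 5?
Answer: -447120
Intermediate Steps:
E(l) = 18 (E(l) = -3 + (2 + 5)*3 = -3 + 7*3 = -3 + 21 = 18)
C(c, M) = 2*c**2 (C(c, M) = 2*(c*c) = 2*c**2)
(30*C(E(1), 0))*(-23) = (30*(2*18**2))*(-23) = (30*(2*324))*(-23) = (30*648)*(-23) = 19440*(-23) = -447120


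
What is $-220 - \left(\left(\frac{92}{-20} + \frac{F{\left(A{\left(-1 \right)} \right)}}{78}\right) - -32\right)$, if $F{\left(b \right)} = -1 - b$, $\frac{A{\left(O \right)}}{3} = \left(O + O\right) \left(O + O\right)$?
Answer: $- \frac{7417}{30} \approx -247.23$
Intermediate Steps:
$A{\left(O \right)} = 12 O^{2}$ ($A{\left(O \right)} = 3 \left(O + O\right) \left(O + O\right) = 3 \cdot 2 O 2 O = 3 \cdot 4 O^{2} = 12 O^{2}$)
$-220 - \left(\left(\frac{92}{-20} + \frac{F{\left(A{\left(-1 \right)} \right)}}{78}\right) - -32\right) = -220 - \left(\left(\frac{92}{-20} + \frac{-1 - 12 \left(-1\right)^{2}}{78}\right) - -32\right) = -220 - \left(\left(92 \left(- \frac{1}{20}\right) + \left(-1 - 12 \cdot 1\right) \frac{1}{78}\right) + 32\right) = -220 - \left(\left(- \frac{23}{5} + \left(-1 - 12\right) \frac{1}{78}\right) + 32\right) = -220 - \left(\left(- \frac{23}{5} - \frac{1}{6}\right) + 32\right) = -220 - \left(- \frac{143}{30} + 32\right) = -220 - \frac{817}{30} = - \frac{7417}{30}$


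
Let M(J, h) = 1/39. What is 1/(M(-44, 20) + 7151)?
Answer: 39/278890 ≈ 0.00013984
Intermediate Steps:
M(J, h) = 1/39
1/(M(-44, 20) + 7151) = 1/(1/39 + 7151) = 1/(278890/39) = 39/278890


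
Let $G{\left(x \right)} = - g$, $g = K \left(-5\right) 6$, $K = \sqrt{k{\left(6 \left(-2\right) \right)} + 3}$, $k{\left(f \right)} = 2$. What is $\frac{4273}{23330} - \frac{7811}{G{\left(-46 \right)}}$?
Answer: $\frac{4273}{23330} - \frac{7811 \sqrt{5}}{150} \approx -116.26$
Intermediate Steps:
$K = \sqrt{5}$ ($K = \sqrt{2 + 3} = \sqrt{5} \approx 2.2361$)
$g = - 30 \sqrt{5}$ ($g = \sqrt{5} \left(-5\right) 6 = - 5 \sqrt{5} \cdot 6 = - 30 \sqrt{5} \approx -67.082$)
$G{\left(x \right)} = 30 \sqrt{5}$ ($G{\left(x \right)} = - \left(-30\right) \sqrt{5} = 30 \sqrt{5}$)
$\frac{4273}{23330} - \frac{7811}{G{\left(-46 \right)}} = \frac{4273}{23330} - \frac{7811}{30 \sqrt{5}} = 4273 \cdot \frac{1}{23330} - 7811 \frac{\sqrt{5}}{150} = \frac{4273}{23330} - \frac{7811 \sqrt{5}}{150}$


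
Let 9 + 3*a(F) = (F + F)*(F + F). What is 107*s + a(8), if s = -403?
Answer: -129116/3 ≈ -43039.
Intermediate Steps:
a(F) = -3 + 4*F²/3 (a(F) = -3 + ((F + F)*(F + F))/3 = -3 + ((2*F)*(2*F))/3 = -3 + (4*F²)/3 = -3 + 4*F²/3)
107*s + a(8) = 107*(-403) + (-3 + (4/3)*8²) = -43121 + (-3 + (4/3)*64) = -43121 + (-3 + 256/3) = -43121 + 247/3 = -129116/3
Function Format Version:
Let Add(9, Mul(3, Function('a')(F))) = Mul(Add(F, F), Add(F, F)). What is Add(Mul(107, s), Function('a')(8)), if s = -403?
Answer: Rational(-129116, 3) ≈ -43039.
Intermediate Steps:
Function('a')(F) = Add(-3, Mul(Rational(4, 3), Pow(F, 2))) (Function('a')(F) = Add(-3, Mul(Rational(1, 3), Mul(Add(F, F), Add(F, F)))) = Add(-3, Mul(Rational(1, 3), Mul(Mul(2, F), Mul(2, F)))) = Add(-3, Mul(Rational(1, 3), Mul(4, Pow(F, 2)))) = Add(-3, Mul(Rational(4, 3), Pow(F, 2))))
Add(Mul(107, s), Function('a')(8)) = Add(Mul(107, -403), Add(-3, Mul(Rational(4, 3), Pow(8, 2)))) = Add(-43121, Add(-3, Mul(Rational(4, 3), 64))) = Add(-43121, Add(-3, Rational(256, 3))) = Add(-43121, Rational(247, 3)) = Rational(-129116, 3)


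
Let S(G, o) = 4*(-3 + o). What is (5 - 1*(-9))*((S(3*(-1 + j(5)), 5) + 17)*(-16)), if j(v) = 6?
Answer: -5600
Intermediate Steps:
S(G, o) = -12 + 4*o
(5 - 1*(-9))*((S(3*(-1 + j(5)), 5) + 17)*(-16)) = (5 - 1*(-9))*(((-12 + 4*5) + 17)*(-16)) = (5 + 9)*(((-12 + 20) + 17)*(-16)) = 14*((8 + 17)*(-16)) = 14*(25*(-16)) = 14*(-400) = -5600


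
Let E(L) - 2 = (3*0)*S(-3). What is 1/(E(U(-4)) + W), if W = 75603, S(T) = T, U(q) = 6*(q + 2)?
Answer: 1/75605 ≈ 1.3227e-5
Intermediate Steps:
U(q) = 12 + 6*q (U(q) = 6*(2 + q) = 12 + 6*q)
E(L) = 2 (E(L) = 2 + (3*0)*(-3) = 2 + 0*(-3) = 2 + 0 = 2)
1/(E(U(-4)) + W) = 1/(2 + 75603) = 1/75605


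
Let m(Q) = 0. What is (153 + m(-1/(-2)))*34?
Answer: 5202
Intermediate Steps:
(153 + m(-1/(-2)))*34 = (153 + 0)*34 = 153*34 = 5202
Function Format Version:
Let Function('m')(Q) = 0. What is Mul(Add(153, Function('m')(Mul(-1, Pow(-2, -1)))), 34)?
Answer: 5202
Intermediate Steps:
Mul(Add(153, Function('m')(Mul(-1, Pow(-2, -1)))), 34) = Mul(Add(153, 0), 34) = Mul(153, 34) = 5202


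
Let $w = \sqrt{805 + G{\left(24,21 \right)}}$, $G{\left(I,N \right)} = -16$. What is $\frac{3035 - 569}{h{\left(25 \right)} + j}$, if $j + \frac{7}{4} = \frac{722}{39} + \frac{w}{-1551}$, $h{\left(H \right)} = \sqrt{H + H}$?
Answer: $\frac{198887832}{1351955 - 52 \sqrt{789} + 403260 \sqrt{2}} \approx 103.54$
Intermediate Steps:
$w = \sqrt{789}$ ($w = \sqrt{805 - 16} = \sqrt{789} \approx 28.089$)
$h{\left(H \right)} = \sqrt{2} \sqrt{H}$ ($h{\left(H \right)} = \sqrt{2 H} = \sqrt{2} \sqrt{H}$)
$j = \frac{2615}{156} - \frac{\sqrt{789}}{1551}$ ($j = - \frac{7}{4} + \left(\frac{722}{39} + \frac{\sqrt{789}}{-1551}\right) = - \frac{7}{4} + \left(722 \cdot \frac{1}{39} + \sqrt{789} \left(- \frac{1}{1551}\right)\right) = - \frac{7}{4} + \left(\frac{722}{39} - \frac{\sqrt{789}}{1551}\right) = \frac{2615}{156} - \frac{\sqrt{789}}{1551} \approx 16.745$)
$\frac{3035 - 569}{h{\left(25 \right)} + j} = \frac{3035 - 569}{\sqrt{2} \sqrt{25} + \left(\frac{2615}{156} - \frac{\sqrt{789}}{1551}\right)} = \frac{2466}{\sqrt{2} \cdot 5 + \left(\frac{2615}{156} - \frac{\sqrt{789}}{1551}\right)} = \frac{2466}{5 \sqrt{2} + \left(\frac{2615}{156} - \frac{\sqrt{789}}{1551}\right)} = \frac{2466}{\frac{2615}{156} + 5 \sqrt{2} - \frac{\sqrt{789}}{1551}}$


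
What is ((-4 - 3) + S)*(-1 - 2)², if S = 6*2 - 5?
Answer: 0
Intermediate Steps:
S = 7 (S = 12 - 5 = 7)
((-4 - 3) + S)*(-1 - 2)² = ((-4 - 3) + 7)*(-1 - 2)² = (-7 + 7)*(-3)² = 0*9 = 0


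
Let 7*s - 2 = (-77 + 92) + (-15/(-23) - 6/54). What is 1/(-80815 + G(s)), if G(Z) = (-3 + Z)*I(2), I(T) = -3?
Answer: -483/39032929 ≈ -1.2374e-5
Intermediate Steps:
s = 3631/1449 (s = 2/7 + ((-77 + 92) + (-15/(-23) - 6/54))/7 = 2/7 + (15 + (-15*(-1/23) - 6*1/54))/7 = 2/7 + (15 + (15/23 - ⅑))/7 = 2/7 + (15 + 112/207)/7 = 2/7 + (⅐)*(3217/207) = 2/7 + 3217/1449 = 3631/1449 ≈ 2.5059)
G(Z) = 9 - 3*Z (G(Z) = (-3 + Z)*(-3) = 9 - 3*Z)
1/(-80815 + G(s)) = 1/(-80815 + (9 - 3*3631/1449)) = 1/(-80815 + (9 - 3631/483)) = 1/(-80815 + 716/483) = 1/(-39032929/483) = -483/39032929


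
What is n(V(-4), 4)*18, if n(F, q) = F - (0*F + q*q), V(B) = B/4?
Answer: -306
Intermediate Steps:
V(B) = B/4 (V(B) = B*(¼) = B/4)
n(F, q) = F - q² (n(F, q) = F - (0 + q²) = F - q²)
n(V(-4), 4)*18 = ((¼)*(-4) - 1*4²)*18 = (-1 - 1*16)*18 = (-1 - 16)*18 = -17*18 = -306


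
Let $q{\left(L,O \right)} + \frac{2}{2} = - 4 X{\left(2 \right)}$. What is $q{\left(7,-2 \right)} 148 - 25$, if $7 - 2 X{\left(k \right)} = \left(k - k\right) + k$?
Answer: $-1653$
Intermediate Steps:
$X{\left(k \right)} = \frac{7}{2} - \frac{k}{2}$ ($X{\left(k \right)} = \frac{7}{2} - \frac{\left(k - k\right) + k}{2} = \frac{7}{2} - \frac{0 + k}{2} = \frac{7}{2} - \frac{k}{2}$)
$q{\left(L,O \right)} = -11$ ($q{\left(L,O \right)} = -1 - 4 \left(\frac{7}{2} - 1\right) = -1 - 10 = -11$)
$q{\left(7,-2 \right)} 148 - 25 = \left(-11\right) 148 - 25 = -1628 - 25 = -1653$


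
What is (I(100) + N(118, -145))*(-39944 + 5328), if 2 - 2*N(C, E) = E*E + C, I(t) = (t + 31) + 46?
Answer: 359781396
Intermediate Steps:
I(t) = 77 + t (I(t) = (31 + t) + 46 = 77 + t)
N(C, E) = 1 - C/2 - E²/2 (N(C, E) = 1 - (E*E + C)/2 = 1 - (E² + C)/2 = 1 - (C + E²)/2 = 1 + (-C/2 - E²/2) = 1 - C/2 - E²/2)
(I(100) + N(118, -145))*(-39944 + 5328) = ((77 + 100) + (1 - ½*118 - ½*(-145)²))*(-39944 + 5328) = (177 + (1 - 59 - ½*21025))*(-34616) = (177 + (1 - 59 - 21025/2))*(-34616) = (177 - 21141/2)*(-34616) = -20787/2*(-34616) = 359781396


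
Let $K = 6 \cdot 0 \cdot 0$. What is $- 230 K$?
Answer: $0$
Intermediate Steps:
$K = 0$ ($K = 0 \cdot 0 = 0$)
$- 230 K = \left(-230\right) 0 = 0$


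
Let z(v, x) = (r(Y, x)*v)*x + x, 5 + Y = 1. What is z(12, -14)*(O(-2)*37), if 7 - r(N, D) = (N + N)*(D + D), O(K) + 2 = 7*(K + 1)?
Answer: -12135186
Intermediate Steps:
Y = -4 (Y = -5 + 1 = -4)
O(K) = 5 + 7*K (O(K) = -2 + 7*(K + 1) = -2 + 7*(1 + K) = -2 + (7 + 7*K) = 5 + 7*K)
r(N, D) = 7 - 4*D*N (r(N, D) = 7 - (N + N)*(D + D) = 7 - 2*N*2*D = 7 - 4*D*N)
z(v, x) = x + v*x*(7 + 16*x) (z(v, x) = ((7 - 4*x*(-4))*v)*x + x = ((7 + 16*x)*v)*x + x = (v*(7 + 16*x))*x + x = v*x*(7 + 16*x) + x = x + v*x*(7 + 16*x))
z(12, -14)*(O(-2)*37) = (-14*(1 + 7*12 + 16*12*(-14)))*((5 + 7*(-2))*37) = (-14*(1 + 84 - 2688))*((5 - 14)*37) = (-14*(-2603))*(-9*37) = 36442*(-333) = -12135186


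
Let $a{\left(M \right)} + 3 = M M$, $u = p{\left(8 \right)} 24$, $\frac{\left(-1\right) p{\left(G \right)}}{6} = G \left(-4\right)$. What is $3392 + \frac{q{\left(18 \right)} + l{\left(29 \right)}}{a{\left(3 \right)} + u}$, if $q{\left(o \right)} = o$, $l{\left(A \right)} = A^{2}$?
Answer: $\frac{15651547}{4614} \approx 3392.2$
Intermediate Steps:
$p{\left(G \right)} = 24 G$ ($p{\left(G \right)} = - 6 G \left(-4\right) = - 6 \left(- 4 G\right) = 24 G$)
$u = 4608$ ($u = 24 \cdot 8 \cdot 24 = 192 \cdot 24 = 4608$)
$a{\left(M \right)} = -3 + M^{2}$ ($a{\left(M \right)} = -3 + M M = -3 + M^{2}$)
$3392 + \frac{q{\left(18 \right)} + l{\left(29 \right)}}{a{\left(3 \right)} + u} = 3392 + \frac{18 + 29^{2}}{\left(-3 + 3^{2}\right) + 4608} = 3392 + \frac{18 + 841}{\left(-3 + 9\right) + 4608} = 3392 + \frac{859}{6 + 4608} = 3392 + \frac{859}{4614} = \frac{15651547}{4614}$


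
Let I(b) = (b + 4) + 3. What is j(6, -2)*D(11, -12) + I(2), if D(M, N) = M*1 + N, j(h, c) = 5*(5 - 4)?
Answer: 4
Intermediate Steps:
j(h, c) = 5 (j(h, c) = 5*1 = 5)
D(M, N) = M + N
I(b) = 7 + b (I(b) = (4 + b) + 3 = 7 + b)
j(6, -2)*D(11, -12) + I(2) = 5*(11 - 12) + (7 + 2) = 5*(-1) + 9 = -5 + 9 = 4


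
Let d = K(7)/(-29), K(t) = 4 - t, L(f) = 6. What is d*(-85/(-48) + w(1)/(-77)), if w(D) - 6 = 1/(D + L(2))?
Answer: 43751/250096 ≈ 0.17494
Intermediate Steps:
w(D) = 6 + 1/(6 + D) (w(D) = 6 + 1/(D + 6) = 6 + 1/(6 + D))
d = 3/29 (d = (4 - 1*7)/(-29) = (4 - 7)*(-1/29) = -3*(-1/29) = 3/29 ≈ 0.10345)
d*(-85/(-48) + w(1)/(-77)) = 3*(-85/(-48) + ((37 + 6*1)/(6 + 1))/(-77))/29 = 3*(-85*(-1/48) + ((37 + 6)/7)*(-1/77))/29 = 3*(85/48 + ((⅐)*43)*(-1/77))/29 = 3*(85/48 + (43/7)*(-1/77))/29 = 3*(85/48 - 43/539)/29 = (3/29)*(43751/25872) = 43751/250096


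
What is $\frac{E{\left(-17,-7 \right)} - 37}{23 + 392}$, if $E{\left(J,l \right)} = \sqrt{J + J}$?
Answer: $- \frac{37}{415} + \frac{i \sqrt{34}}{415} \approx -0.089157 + 0.01405 i$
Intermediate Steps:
$E{\left(J,l \right)} = \sqrt{2} \sqrt{J}$ ($E{\left(J,l \right)} = \sqrt{2 J} = \sqrt{2} \sqrt{J}$)
$\frac{E{\left(-17,-7 \right)} - 37}{23 + 392} = \frac{\sqrt{2} \sqrt{-17} - 37}{23 + 392} = \frac{\sqrt{2} i \sqrt{17} - 37}{415} = \left(i \sqrt{34} - 37\right) \frac{1}{415} = \left(-37 + i \sqrt{34}\right) \frac{1}{415} = - \frac{37}{415} + \frac{i \sqrt{34}}{415}$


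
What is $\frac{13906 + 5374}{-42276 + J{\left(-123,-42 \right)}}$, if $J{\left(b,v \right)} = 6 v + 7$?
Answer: $- \frac{19280}{42521} \approx -0.45342$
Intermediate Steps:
$J{\left(b,v \right)} = 7 + 6 v$
$\frac{13906 + 5374}{-42276 + J{\left(-123,-42 \right)}} = \frac{13906 + 5374}{-42276 + \left(7 + 6 \left(-42\right)\right)} = \frac{19280}{-42276 + \left(7 - 252\right)} = \frac{19280}{-42276 - 245} = \frac{19280}{-42521} = 19280 \left(- \frac{1}{42521}\right) = - \frac{19280}{42521}$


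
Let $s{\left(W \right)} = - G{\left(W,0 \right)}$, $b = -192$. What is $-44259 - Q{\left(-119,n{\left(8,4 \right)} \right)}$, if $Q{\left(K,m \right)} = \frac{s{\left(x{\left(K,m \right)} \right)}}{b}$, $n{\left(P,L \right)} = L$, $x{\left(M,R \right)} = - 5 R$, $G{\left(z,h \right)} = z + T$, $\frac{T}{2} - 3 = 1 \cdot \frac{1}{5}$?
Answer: $- \frac{10622143}{240} \approx -44259.0$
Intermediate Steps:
$T = \frac{32}{5}$ ($T = 6 + 2 \cdot 1 \cdot \frac{1}{5} = 6 + 2 \cdot \frac{1}{5} = 6 + \frac{2}{5} = \frac{32}{5} \approx 6.4$)
$G{\left(z,h \right)} = \frac{32}{5} + z$ ($G{\left(z,h \right)} = z + \frac{32}{5} = \frac{32}{5} + z$)
$s{\left(W \right)} = - \frac{32}{5} - W$ ($s{\left(W \right)} = - (\frac{32}{5} + W) = - \frac{32}{5} - W$)
$Q{\left(K,m \right)} = \frac{1}{30} - \frac{5 m}{192}$ ($Q{\left(K,m \right)} = \frac{- \frac{32}{5} - - 5 m}{-192} = \left(- \frac{32}{5} + 5 m\right) \left(- \frac{1}{192}\right) = \frac{1}{30} - \frac{5 m}{192}$)
$-44259 - Q{\left(-119,n{\left(8,4 \right)} \right)} = -44259 - \left(\frac{1}{30} - \frac{5}{48}\right) = -44259 - - \frac{17}{240} = -44259 + \frac{17}{240} = - \frac{10622143}{240}$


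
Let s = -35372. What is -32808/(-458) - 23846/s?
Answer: 292851511/4050094 ≈ 72.307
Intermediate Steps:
-32808/(-458) - 23846/s = -32808/(-458) - 23846/(-35372) = -32808*(-1/458) - 23846*(-1/35372) = 16404/229 + 11923/17686 = 292851511/4050094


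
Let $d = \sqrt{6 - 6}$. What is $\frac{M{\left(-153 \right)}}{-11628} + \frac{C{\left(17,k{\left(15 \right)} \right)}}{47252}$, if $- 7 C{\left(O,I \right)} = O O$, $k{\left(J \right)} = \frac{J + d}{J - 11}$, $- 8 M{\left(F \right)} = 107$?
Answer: $\frac{2126953}{7692247584} \approx 0.00027651$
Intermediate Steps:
$d = 0$ ($d = \sqrt{0} = 0$)
$M{\left(F \right)} = - \frac{107}{8}$ ($M{\left(F \right)} = \left(- \frac{1}{8}\right) 107 = - \frac{107}{8}$)
$k{\left(J \right)} = \frac{J}{-11 + J}$ ($k{\left(J \right)} = \frac{J + 0}{J - 11} = \frac{J}{-11 + J}$)
$C{\left(O,I \right)} = - \frac{O^{2}}{7}$ ($C{\left(O,I \right)} = - \frac{O O}{7} = - \frac{O^{2}}{7}$)
$\frac{M{\left(-153 \right)}}{-11628} + \frac{C{\left(17,k{\left(15 \right)} \right)}}{47252} = - \frac{107}{8 \left(-11628\right)} + \frac{\left(- \frac{1}{7}\right) 17^{2}}{47252} = \left(- \frac{107}{8}\right) \left(- \frac{1}{11628}\right) + \left(- \frac{1}{7}\right) 289 \cdot \frac{1}{47252} = \frac{107}{93024} - \frac{289}{330764} = \frac{2126953}{7692247584}$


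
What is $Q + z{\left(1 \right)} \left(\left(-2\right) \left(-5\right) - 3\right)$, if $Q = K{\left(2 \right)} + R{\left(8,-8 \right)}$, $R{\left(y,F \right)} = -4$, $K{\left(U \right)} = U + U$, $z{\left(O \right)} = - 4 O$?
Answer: $-28$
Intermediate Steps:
$K{\left(U \right)} = 2 U$
$Q = 0$ ($Q = 2 \cdot 2 - 4 = 4 - 4 = 0$)
$Q + z{\left(1 \right)} \left(\left(-2\right) \left(-5\right) - 3\right) = 0 + \left(-4\right) 1 \left(\left(-2\right) \left(-5\right) - 3\right) = 0 - 4 \left(10 - 3\right) = 0 - 28 = -28$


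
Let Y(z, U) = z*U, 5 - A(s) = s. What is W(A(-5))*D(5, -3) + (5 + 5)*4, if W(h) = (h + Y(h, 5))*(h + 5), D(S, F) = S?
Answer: 4540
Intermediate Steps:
A(s) = 5 - s
Y(z, U) = U*z
W(h) = 6*h*(5 + h) (W(h) = (h + 5*h)*(h + 5) = (6*h)*(5 + h) = 6*h*(5 + h))
W(A(-5))*D(5, -3) + (5 + 5)*4 = (6*(5 - 1*(-5))*(5 + (5 - 1*(-5))))*5 + (5 + 5)*4 = (6*(5 + 5)*(5 + (5 + 5)))*5 + 10*4 = (6*10*(5 + 10))*5 + 40 = (6*10*15)*5 + 40 = 900*5 + 40 = 4500 + 40 = 4540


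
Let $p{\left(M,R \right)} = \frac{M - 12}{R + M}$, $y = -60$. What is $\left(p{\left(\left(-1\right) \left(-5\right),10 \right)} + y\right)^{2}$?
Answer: $\frac{822649}{225} \approx 3656.2$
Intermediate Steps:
$p{\left(M,R \right)} = \frac{-12 + M}{M + R}$
$\left(p{\left(\left(-1\right) \left(-5\right),10 \right)} + y\right)^{2} = \left(\frac{-12 - -5}{\left(-1\right) \left(-5\right) + 10} - 60\right)^{2} = \left(\frac{-12 + 5}{5 + 10} - 60\right)^{2} = \left(\frac{1}{15} \left(-7\right) - 60\right)^{2} = \left(- \frac{7}{15} - 60\right)^{2} = \left(- \frac{907}{15}\right)^{2} = \frac{822649}{225}$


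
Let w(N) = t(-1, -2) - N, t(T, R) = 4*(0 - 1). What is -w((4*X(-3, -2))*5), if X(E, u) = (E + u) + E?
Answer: -156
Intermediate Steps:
X(E, u) = u + 2*E
t(T, R) = -4 (t(T, R) = 4*(-1) = -4)
w(N) = -4 - N
-w((4*X(-3, -2))*5) = -(-4 - 4*(-2 + 2*(-3))*5) = -(-4 - 4*(-2 - 6)*5) = -(-4 - 4*(-8)*5) = -(-4 - (-32)*5) = -(-4 - 1*(-160)) = -(-4 + 160) = -1*156 = -156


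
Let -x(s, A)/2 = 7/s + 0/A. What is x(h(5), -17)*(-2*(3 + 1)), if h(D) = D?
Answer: 112/5 ≈ 22.400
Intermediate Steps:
x(s, A) = -14/s (x(s, A) = -2*(7/s + 0/A) = -2*(7/s + 0) = -14/s)
x(h(5), -17)*(-2*(3 + 1)) = (-14/5)*(-2*(3 + 1)) = (-14*⅕)*(-2*4) = -14/5*(-8) = 112/5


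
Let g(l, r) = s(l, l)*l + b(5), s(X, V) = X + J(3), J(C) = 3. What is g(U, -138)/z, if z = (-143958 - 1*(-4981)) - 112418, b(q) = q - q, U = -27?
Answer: -648/251395 ≈ -0.0025776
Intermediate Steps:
b(q) = 0
s(X, V) = 3 + X (s(X, V) = X + 3 = 3 + X)
z = -251395 (z = (-143958 + 4981) - 112418 = -138977 - 112418 = -251395)
g(l, r) = l*(3 + l) (g(l, r) = (3 + l)*l + 0 = l*(3 + l) + 0 = l*(3 + l))
g(U, -138)/z = -27*(3 - 27)/(-251395) = -27*(-24)*(-1/251395) = 648*(-1/251395) = -648/251395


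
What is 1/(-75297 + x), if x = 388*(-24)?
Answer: -1/84609 ≈ -1.1819e-5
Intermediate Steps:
x = -9312
1/(-75297 + x) = 1/(-75297 - 9312) = 1/(-84609) = -1/84609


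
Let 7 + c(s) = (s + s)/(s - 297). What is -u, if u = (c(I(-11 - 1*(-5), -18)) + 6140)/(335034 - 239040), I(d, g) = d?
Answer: -206479/3231798 ≈ -0.063890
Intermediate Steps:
c(s) = -7 + 2*s/(-297 + s) (c(s) = -7 + (s + s)/(s - 297) = -7 + (2*s)/(-297 + s) = -7 + 2*s/(-297 + s))
u = 206479/3231798 (u = ((2079 - 5*(-11 - 1*(-5)))/(-297 + (-11 - 1*(-5))) + 6140)/(335034 - 239040) = ((2079 - 5*(-11 + 5))/(-297 + (-11 + 5)) + 6140)/95994 = ((2079 - 5*(-6))/(-297 - 6) + 6140)*(1/95994) = ((2079 + 30)/(-303) + 6140)*(1/95994) = (-1/303*2109 + 6140)*(1/95994) = (-703/101 + 6140)*(1/95994) = (619437/101)*(1/95994) = 206479/3231798 ≈ 0.063890)
-u = -1*206479/3231798 = -206479/3231798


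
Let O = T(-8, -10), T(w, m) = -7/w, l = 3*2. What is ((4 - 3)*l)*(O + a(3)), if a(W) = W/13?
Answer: 345/52 ≈ 6.6346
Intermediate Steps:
l = 6
a(W) = W/13 (a(W) = W*(1/13) = W/13)
O = 7/8 (O = -7/(-8) = -7*(-1/8) = 7/8 ≈ 0.87500)
((4 - 3)*l)*(O + a(3)) = ((4 - 3)*6)*(7/8 + (1/13)*3) = (1*6)*(7/8 + 3/13) = 6*(115/104) = 345/52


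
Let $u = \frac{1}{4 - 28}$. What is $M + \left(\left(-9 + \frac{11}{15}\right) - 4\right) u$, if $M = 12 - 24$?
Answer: $- \frac{517}{45} \approx -11.489$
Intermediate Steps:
$u = - \frac{1}{24}$ ($u = \frac{1}{-24} = - \frac{1}{24} \approx -0.041667$)
$M = -12$
$M + \left(\left(-9 + \frac{11}{15}\right) - 4\right) u = -12 + \left(\left(-9 + \frac{11}{15}\right) - 4\right) \left(- \frac{1}{24}\right) = -12 + \left(- \frac{124}{15} - 4\right) \left(- \frac{1}{24}\right) = -12 - - \frac{23}{45} = -12 + \frac{23}{45} = - \frac{517}{45}$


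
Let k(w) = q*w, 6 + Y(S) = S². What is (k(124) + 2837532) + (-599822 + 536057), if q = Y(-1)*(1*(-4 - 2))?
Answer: 2777487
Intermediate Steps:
Y(S) = -6 + S²
q = 30 (q = (-6 + (-1)²)*(1*(-4 - 2)) = (-6 + 1)*(1*(-6)) = -5*(-6) = 30)
k(w) = 30*w
(k(124) + 2837532) + (-599822 + 536057) = (30*124 + 2837532) + (-599822 + 536057) = (3720 + 2837532) - 63765 = 2841252 - 63765 = 2777487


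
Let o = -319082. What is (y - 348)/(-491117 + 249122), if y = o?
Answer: 3758/2847 ≈ 1.3200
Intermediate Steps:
y = -319082
(y - 348)/(-491117 + 249122) = (-319082 - 348)/(-491117 + 249122) = -319430/(-241995) = -319430*(-1/241995) = 3758/2847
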